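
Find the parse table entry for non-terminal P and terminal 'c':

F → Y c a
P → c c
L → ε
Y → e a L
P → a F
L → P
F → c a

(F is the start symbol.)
To find M[P, 'c'], we find productions for P where 'c' is in the predict set (PREDICT(N → α) = (FIRST(α) \ {ε}) ∪ (FOLLOW(N) if α ⇒* ε)).

P → c c: PREDICT = { 'c' }
  'c' is in predict set, so this production goes in M[P, 'c']
P → a F: PREDICT = { 'a' }

M[P, 'c'] = P → c c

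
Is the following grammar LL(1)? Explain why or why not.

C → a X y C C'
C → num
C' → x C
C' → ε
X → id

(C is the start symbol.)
A grammar is LL(1) if for each non-terminal N with multiple productions, the predict sets of those productions are pairwise disjoint, where PREDICT(N → α) = (FIRST(α) \ {ε}) ∪ (FOLLOW(N) if α ⇒* ε).

Relevant sets:
  FOLLOW(C') = { $, 'x' }

For C:
  PREDICT(C → a X y C C') = { 'a' }
  PREDICT(C → num) = { 'num' }
For C':
  PREDICT(C' → x C) = { 'x' }
  PREDICT(C' → ε) = { $, 'x' }
X has a single production, so nothing to check there.

Conflict found: Predict set conflict for C': { 'x' }
The grammar is NOT LL(1).

Answer: No. Predict set conflict for C': { 'x' }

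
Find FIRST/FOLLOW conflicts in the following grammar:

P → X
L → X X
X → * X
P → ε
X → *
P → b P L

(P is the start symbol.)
Nullable non-terminals: P.
FIRST sets used below: FIRST(X) = { '*' }

P: nullable alternative(s) P → ε; FOLLOW(P) = { $, '*' }
  P → X: FIRST \ {ε} = { '*' } — overlaps FOLLOW(P) on { '*' }: CONFLICT
  P → ε: FIRST \ {ε} = { } — this is the only nullable alternative, skip
  P → b P L: FIRST \ {ε} = { 'b' } — disjoint from FOLLOW(P)

L, X have no nullable alternative, so no FIRST/FOLLOW check is needed there.

So the grammar has 1 FIRST/FOLLOW conflict (marked CONFLICT above).

Answer: Yes. P → X with FOLLOW(P) on { '*' }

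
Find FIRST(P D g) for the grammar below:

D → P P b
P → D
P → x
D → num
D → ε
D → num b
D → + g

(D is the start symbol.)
FIRST sets of the non-terminals involved (from the grammar, by fixed-point iteration):
  FIRST(P) = { '+', 'b', 'num', 'x', ε }
  FIRST(D) = { '+', 'b', 'num', 'x', ε }

To compute FIRST(P D g), process the symbols left to right:
Symbol P is a non-terminal. Add FIRST(P) \ {ε} = { '+', 'b', 'num', 'x' }
P is nullable (ε ∈ FIRST(P)), continue to the next symbol.
Symbol D is a non-terminal. Add FIRST(D) \ {ε} = { '+', 'b', 'num', 'x' }
D is nullable (ε ∈ FIRST(D)), continue to the next symbol.
Symbol g is a terminal. Add 'g' and stop.
FIRST(P D g) = { '+', 'b', 'g', 'num', 'x' }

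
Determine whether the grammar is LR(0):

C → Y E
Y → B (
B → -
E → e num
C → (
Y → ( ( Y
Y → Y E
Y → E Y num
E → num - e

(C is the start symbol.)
Augment with C' → C and build the canonical LR(0) collection (I0 = CLOSURE({[C' → . C]}), then GOTO on every symbol after a dot until no new states appear). It has 20 states:
  I0: { [B → . -], [C → . (], [C → . Y E], [C' → . C], [E → . e num], [E → . num - e], [Y → . ( ( Y], [Y → . B (], [Y → . E Y num], [Y → . Y E] }  — shift
  I1: { [C → ( .], [Y → ( . ( Y] }  — shift, reduce
  I2: { [B → - .] }  — reduce
  I3: { [Y → B . (] }  — shift
  I4: { [C' → C .] }  — accept
  I5: { [B → . -], [E → . e num], [E → . num - e], [Y → . ( ( Y], [Y → . B (], [Y → . E Y num], [Y → . Y E], [Y → E . Y num] }  — shift
  I6: { [C → Y . E], [E → . e num], [E → . num - e], [Y → Y . E] }  — shift
  I7: { [E → e . num] }  — shift
  I8: { [E → num . - e] }  — shift
  I9: { [E → num - . e] }  — shift
  I10: { [E → num - e .] }  — reduce
  I11: { [E → e num .] }  — reduce
  I12: { [C → Y E .], [Y → Y E .] }  — 2 reduces
  I13: { [Y → ( . ( Y] }  — shift
  I14: { [E → . e num], [E → . num - e], [Y → E Y . num], [Y → Y . E] }  — shift
  I15: { [Y → Y E .] }  — reduce
  I16: { [E → num . - e], [Y → E Y num .] }  — shift, reduce
  I17: { [B → . -], [E → . e num], [E → . num - e], [Y → ( ( . Y], [Y → . ( ( Y], [Y → . B (], [Y → . E Y num], [Y → . Y E] }  — shift
  I18: { [E → . e num], [E → . num - e], [Y → ( ( Y .], [Y → Y . E] }  — shift, reduce
  I19: { [Y → B ( .] }  — reduce

Conflict in state I1:
  Shift-reduce conflict between [C → ( .] and [Y → ( . ( Y]
So the grammar is NOT LR(0).

Answer: No. Shift-reduce conflict between [C → ( .] and [Y → ( . ( Y]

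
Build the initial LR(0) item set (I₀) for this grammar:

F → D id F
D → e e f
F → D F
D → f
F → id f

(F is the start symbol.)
First, augment the grammar with F' → F
I₀ = CLOSURE({ [F' → . F] }):
  [F' → . F] has the dot before F: add [F → . D id F], [F → . D F], [F → . id f]
  [F → . D id F] has the dot before D: add [D → . e e f], [D → . f]
No further items can be added.

I₀ = { [D → . e e f], [D → . f], [F → . D F], [F → . D id F], [F → . id f], [F' → . F] }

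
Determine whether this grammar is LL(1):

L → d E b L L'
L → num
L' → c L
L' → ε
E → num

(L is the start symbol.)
A grammar is LL(1) if for each non-terminal N with multiple productions, the predict sets of those productions are pairwise disjoint, where PREDICT(N → α) = (FIRST(α) \ {ε}) ∪ (FOLLOW(N) if α ⇒* ε).

Relevant sets:
  FOLLOW(L') = { $, 'c' }

For L:
  PREDICT(L → d E b L L') = { 'd' }
  PREDICT(L → num) = { 'num' }
For L':
  PREDICT(L' → c L) = { 'c' }
  PREDICT(L' → ε) = { $, 'c' }
E has a single production, so nothing to check there.

Conflict found: Predict set conflict for L': { 'c' }
The grammar is NOT LL(1).

Answer: No. Predict set conflict for L': { 'c' }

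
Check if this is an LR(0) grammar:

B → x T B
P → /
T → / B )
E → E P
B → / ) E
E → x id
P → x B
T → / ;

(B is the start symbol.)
A grammar is LR(0) if no state in the canonical LR(0) collection has:
  - both a shift item (dot before a terminal) and a complete item (shift-reduce conflict), or
  - two or more complete items (reduce-reduce conflict; the accept item [B' → B .] counts as a complete item here).

Augment with B' → B and build the canonical LR(0) collection (I0 = CLOSURE({[B' → . B]}), then GOTO on every symbol after a dot until no new states appear). It has 18 states:
  I0: { [B → . / ) E], [B → . x T B], [B' → . B] }  — shift
  I1: { [B → / . ) E] }  — shift
  I2: { [B' → B .] }  — accept
  I3: { [B → x . T B], [T → . / ;], [T → . / B )] }  — shift
  I4: { [B → . / ) E], [B → . x T B], [T → / . ;], [T → / . B )] }  — shift
  I5: { [B → . / ) E], [B → . x T B], [B → x T . B] }  — shift
  I6: { [B → x T B .] }  — reduce
  I7: { [T → / ; .] }  — reduce
  I8: { [T → / B . )] }  — shift
  I9: { [T → / B ) .] }  — reduce
  I10: { [B → / ) . E], [E → . E P], [E → . x id] }  — shift
  I11: { [B → / ) E .], [E → E . P], [P → . /], [P → . x B] }  — shift, reduce
  I12: { [E → x . id] }  — shift
  I13: { [E → x id .] }  — reduce
  I14: { [P → / .] }  — reduce
  I15: { [E → E P .] }  — reduce
  I16: { [B → . / ) E], [B → . x T B], [P → x . B] }  — shift
  I17: { [P → x B .] }  — reduce

Conflict in state I11:
  Shift-reduce conflict between [B → / ) E .] and [P → . /]
So the grammar is NOT LR(0).

Answer: No. Shift-reduce conflict between [B → / ) E .] and [P → . /]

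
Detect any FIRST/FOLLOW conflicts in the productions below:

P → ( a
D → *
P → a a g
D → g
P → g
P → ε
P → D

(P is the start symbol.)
No FIRST/FOLLOW conflicts.

A FIRST/FOLLOW conflict occurs when a non-terminal N has a nullable alternative N → β (β ⇒* ε) and another alternative N → α with FIRST(α) ∩ FOLLOW(N) ≠ ∅: on such a lookahead the parser cannot decide between expanding α and letting N vanish via β.

Nullable non-terminals: P.
FIRST sets used below: FIRST(D) = { '*', 'g' }

P: nullable alternative(s) P → ε; FOLLOW(P) = { $ }
  P → ( a: FIRST \ {ε} = { '(' } — disjoint from FOLLOW(P)
  P → a a g: FIRST \ {ε} = { 'a' } — disjoint from FOLLOW(P)
  P → g: FIRST \ {ε} = { 'g' } — disjoint from FOLLOW(P)
  P → ε: FIRST \ {ε} = { } — this is the only nullable alternative, skip
  P → D: FIRST \ {ε} = { '*', 'g' } — disjoint from FOLLOW(P)

D has no nullable alternative, so no FIRST/FOLLOW check is needed there.

No FIRST/FOLLOW conflicts found.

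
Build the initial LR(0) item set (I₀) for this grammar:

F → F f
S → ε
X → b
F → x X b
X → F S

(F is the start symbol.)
{ [F → . F f], [F → . x X b], [F' → . F] }

First, augment the grammar with F' → F
I₀ = CLOSURE({ [F' → . F] }):
  [F' → . F] has the dot before F: add [F → . F f], [F → . x X b]
No further items can be added.

I₀ = { [F → . F f], [F → . x X b], [F' → . F] }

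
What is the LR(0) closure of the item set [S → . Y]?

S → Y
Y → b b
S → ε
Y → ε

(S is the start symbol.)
{ [S → . Y], [Y → . b b], [Y → .] }

To compute CLOSURE, for each item [A → α.Bβ] where B is a non-terminal, add [B → .γ] for all productions B → γ; repeat for the newly added items until nothing changes.

Start with: [S → . Y]
  [S → . Y] has the dot before Y: add [Y → . b b], [Y → .]
No further items can be added.

CLOSURE = { [S → . Y], [Y → . b b], [Y → .] }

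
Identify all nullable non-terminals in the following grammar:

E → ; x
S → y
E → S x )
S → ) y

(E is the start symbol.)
A non-terminal is nullable if it can derive ε (the empty string): either it has an ε-production, or it has a production whose right-hand side consists entirely of nullable non-terminals.

There are no ε-productions, so no non-terminal can derive ε.
No non-terminals are nullable.

Answer: None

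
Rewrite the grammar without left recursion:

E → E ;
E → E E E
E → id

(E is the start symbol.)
E → id E'
E' → ; E'
E' → E E E'
E' → ε

E is directly left-recursive. The standard transformation for
  A → A α₁ | ... | A α_m | β₁ | ... | β_n
is
  A  → β₁ A' | ... | β_n A'
  A' → α₁ A' | ... | α_m A' | ε

E → id becomes E → id E'
E → E ; becomes E' → ; E'
E → E E E becomes E' → E E E'
Add E' → ε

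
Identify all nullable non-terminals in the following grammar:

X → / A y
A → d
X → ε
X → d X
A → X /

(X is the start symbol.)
A non-terminal is nullable if it can derive ε (the empty string): either it has an ε-production, or it has a production whose right-hand side consists entirely of nullable non-terminals.

ε-productions: X → ε
So X is immediately nullable.
No further non-terminal can be added: every production for the remaining non-terminals contains a terminal or a non-nullable non-terminal.
Nullable = { 'X' }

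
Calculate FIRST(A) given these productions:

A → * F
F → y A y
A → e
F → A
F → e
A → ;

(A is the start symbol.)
To compute FIRST(A), examine every production with A on the left-hand side, reading each right-hand side left to right until a non-nullable symbol is reached.

From A → * F:
  - '*' is a terminal: add '*' and stop
From A → e:
  - e is a terminal: add 'e' and stop
From A → ;:
  - ';' is a terminal: add ';' and stop

Collecting: FIRST(A) = { '*', ';', 'e' }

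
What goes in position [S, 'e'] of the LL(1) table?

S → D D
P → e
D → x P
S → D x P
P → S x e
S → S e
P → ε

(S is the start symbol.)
To find M[S, 'e'], we find productions for S where 'e' is in the predict set (PREDICT(N → α) = (FIRST(α) \ {ε}) ∪ (FOLLOW(N) if α ⇒* ε)).

Relevant sets:
  FIRST(D) = { 'x' }
  FIRST(S) = { 'x' }

S → D D: PREDICT = { 'x' }
S → D x P: PREDICT = { 'x' }
S → S e: PREDICT = { 'x' }

M[S, 'e'] is empty (no production applies)

Answer: Empty (error entry)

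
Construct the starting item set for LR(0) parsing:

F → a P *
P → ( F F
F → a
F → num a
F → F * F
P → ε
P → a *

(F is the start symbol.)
First, augment the grammar with F' → F
I₀ = CLOSURE({ [F' → . F] }):
  [F' → . F] has the dot before F: add [F → . a P *], [F → . a], [F → . num a], [F → . F * F]
No further items can be added.

I₀ = { [F → . F * F], [F → . a P *], [F → . a], [F → . num a], [F' → . F] }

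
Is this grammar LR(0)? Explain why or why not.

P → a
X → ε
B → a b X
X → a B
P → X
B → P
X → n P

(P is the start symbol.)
No. Shift-reduce conflict between [X → .] and [P → . a]

Augment with P' → P and build the canonical LR(0) collection (I0 = CLOSURE({[P' → . P]}), then GOTO on every symbol after a dot until no new states appear). It has 12 states:
  I0: { [P → . X], [P → . a], [P' → . P], [X → . a B], [X → . n P], [X → .] }  — shift, reduce
  I1: { [P' → P .] }  — accept
  I2: { [P → X .] }  — reduce
  I3: { [B → . P], [B → . a b X], [P → . X], [P → . a], [P → a .], [X → . a B], [X → . n P], [X → .], [X → a . B] }  — shift, 2 reduces
  I4: { [P → . X], [P → . a], [X → . a B], [X → . n P], [X → .], [X → n . P] }  — shift, reduce
  I5: { [X → n P .] }  — reduce
  I6: { [X → a B .] }  — reduce
  I7: { [B → P .] }  — reduce
  I8: { [B → . P], [B → . a b X], [B → a . b X], [P → . X], [P → . a], [P → a .], [X → . a B], [X → . n P], [X → .], [X → a . B] }  — shift, 2 reduces
  I9: { [B → a b . X], [X → . a B], [X → . n P], [X → .] }  — shift, reduce
  I10: { [B → a b X .] }  — reduce
  I11: { [B → . P], [B → . a b X], [P → . X], [P → . a], [X → . a B], [X → . n P], [X → .], [X → a . B] }  — shift, reduce

Conflict in state I0:
  Shift-reduce conflict between [X → .] and [P → . a]
So the grammar is NOT LR(0).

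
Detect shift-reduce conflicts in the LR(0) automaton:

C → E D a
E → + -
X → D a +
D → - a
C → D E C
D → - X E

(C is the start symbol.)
Augment with C' → C and build the canonical LR(0) collection (I0 = CLOSURE({[C' → . C]}), then GOTO on every symbol after a dot until no new states appear). It has 17 states:
  I0: { [C → . D E C], [C → . E D a], [C' → . C], [D → . - X E], [D → . - a], [E → . + -] }  — shift
  I1: { [E → + . -] }  — shift
  I2: { [D → - . X E], [D → - . a], [D → . - X E], [D → . - a], [X → . D a +] }  — shift
  I3: { [C' → C .] }  — accept
  I4: { [C → D . E C], [E → . + -] }  — shift
  I5: { [C → E . D a], [D → . - X E], [D → . - a] }  — shift
  I6: { [C → E D . a] }  — shift
  I7: { [C → E D a .] }  — reduce
  I8: { [C → . D E C], [C → . E D a], [C → D E . C], [D → . - X E], [D → . - a], [E → . + -] }  — shift
  I9: { [C → D E C .] }  — reduce
  I10: { [X → D . a +] }  — shift
  I11: { [D → - X . E], [E → . + -] }  — shift
  I12: { [D → - a .] }  — reduce
  I13: { [D → - X E .] }  — reduce
  I14: { [X → D a . +] }  — shift
  I15: { [X → D a + .] }  — reduce
  I16: { [E → + - .] }  — reduce

No state contains both a complete item and a shift item.

Answer: No shift-reduce conflicts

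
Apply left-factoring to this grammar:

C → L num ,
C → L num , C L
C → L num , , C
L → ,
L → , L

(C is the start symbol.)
C → L num , C'
C' → ε
C' → C L
C' → , C
L → , L'
L' → ε
L' → L

Left-factoring transforms A → αβ₁ | αβ₂ into A → αA' and A' → β₁ | β₂
(α is the longest common prefix among the alternatives). Repeat until
no nonterminal has two alternatives with a common prefix.

Round 1: C has alternatives sharing prefix 'L num ,'. Introduce C': C → L num , C'
  Add: C' → ε
  Add: C' → C L
  Add: C' → , C

Round 2: L has alternatives sharing prefix ','. Introduce L': L → , L'
  Add: L' → ε
  Add: L' → L

No remaining common prefixes — done.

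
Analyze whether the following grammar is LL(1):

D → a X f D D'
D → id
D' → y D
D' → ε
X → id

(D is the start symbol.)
No. Predict set conflict for D': { 'y' }

Relevant sets:
  FOLLOW(D') = { $, 'y' }

For D:
  PREDICT(D → a X f D D') = { 'a' }
  PREDICT(D → id) = { 'id' }
For D':
  PREDICT(D' → y D) = { 'y' }
  PREDICT(D' → ε) = { $, 'y' }
X has a single production, so nothing to check there.

Conflict found: Predict set conflict for D': { 'y' }
The grammar is NOT LL(1).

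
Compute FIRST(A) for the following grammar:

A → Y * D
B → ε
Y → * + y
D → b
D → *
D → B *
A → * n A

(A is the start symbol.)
{ '*' }

To compute FIRST(A), examine every production with A on the left-hand side, reading each right-hand side left to right until a non-nullable symbol is reached.

FIRST sets of the other non-terminals involved (by the same procedure, iterated to a fixed point):
  FIRST(Y) = { '*' }

From A → Y * D:
  - Y is a non-terminal: add FIRST(Y) \ {ε} = { '*' }
    Y is not nullable, so stop
From A → * n A:
  - '*' is a terminal: add '*' and stop

Collecting: FIRST(A) = { '*' }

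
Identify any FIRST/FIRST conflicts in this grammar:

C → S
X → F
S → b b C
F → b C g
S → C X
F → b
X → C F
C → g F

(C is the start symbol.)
A FIRST/FIRST conflict occurs when two productions N → α and N → β for the same non-terminal have FIRST(α) ∩ FIRST(β) ≠ ∅ (with ε ∈ FIRST of a nullable right-hand side, so two nullable alternatives also conflict).

FIRST sets of the non-terminals at (or reachable through a nullable prefix from) the front of some alternative:
  FIRST(S) = { 'b', 'g' }
  FIRST(F) = { 'b' }
  FIRST(C) = { 'b', 'g' }

Productions for C:
  C → S: FIRST = { 'b', 'g' }
  C → g F: FIRST = { 'g' }
Productions for X:
  X → F: FIRST = { 'b' }
  X → C F: FIRST = { 'b', 'g' }
Productions for S:
  S → b b C: FIRST = { 'b' }
  S → C X: FIRST = { 'b', 'g' }
Productions for F:
  F → b C g: FIRST = { 'b' }
  F → b: FIRST = { 'b' }

Conflict for C: C → S and C → g F
  Overlap: { 'g' }
Conflict for X: X → F and X → C F
  Overlap: { 'b' }
Conflict for S: S → b b C and S → C X
  Overlap: { 'b' }
Conflict for F: F → b C g and F → b
  Overlap: { 'b' }

Answer: Yes. C → S / C → g F on { 'g' }; X → F / X → C F on { 'b' }; S → b b C / S → C X on { 'b' }; F → b C g / F → b on { 'b' }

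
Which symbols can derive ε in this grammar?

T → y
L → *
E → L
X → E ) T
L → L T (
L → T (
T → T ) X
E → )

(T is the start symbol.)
None

There are no ε-productions, so no non-terminal can derive ε.
No non-terminals are nullable.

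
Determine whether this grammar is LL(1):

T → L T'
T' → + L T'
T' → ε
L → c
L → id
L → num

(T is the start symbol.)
A grammar is LL(1) if for each non-terminal N with multiple productions, the predict sets of those productions are pairwise disjoint, where PREDICT(N → α) = (FIRST(α) \ {ε}) ∪ (FOLLOW(N) if α ⇒* ε).

Relevant sets:
  FOLLOW(T') = { $ }

For T':
  PREDICT(T' → '+' L T') = { '+' }
  PREDICT(T' → ε) = { $ }
For L:
  PREDICT(L → c) = { 'c' }
  PREDICT(L → id) = { 'id' }
  PREDICT(L → num) = { 'num' }
T has a single production, so nothing to check there.

All predict sets are disjoint. The grammar IS LL(1).

Answer: Yes, the grammar is LL(1).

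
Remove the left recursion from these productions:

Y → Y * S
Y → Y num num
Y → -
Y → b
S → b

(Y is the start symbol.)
Y → - Y'
Y → b Y'
Y' → * S Y'
Y' → num num Y'
Y' → ε
S → b

Y is directly left-recursive. The standard transformation for
  A → A α₁ | ... | A α_m | β₁ | ... | β_n
is
  A  → β₁ A' | ... | β_n A'
  A' → α₁ A' | ... | α_m A' | ε

Y → - becomes Y → - Y'
Y → b becomes Y → b Y'
Y → Y * S becomes Y' → * S Y'
Y → Y num num becomes Y' → num num Y'
Add Y' → ε

Productions for other non-terminals are unchanged:
  S → b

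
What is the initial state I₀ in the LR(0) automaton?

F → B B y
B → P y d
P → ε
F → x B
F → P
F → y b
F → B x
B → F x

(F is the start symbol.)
First, augment the grammar with F' → F
I₀ = CLOSURE({ [F' → . F] }):
  [F' → . F] has the dot before F: add [F → . B B y], [F → . x B], [F → . P], [F → . y b], [F → . B x]
  [F → . B B y] has the dot before B: add [B → . P y d], [B → . F x]
  [F → . P] has the dot before P: add [P → .]
No further items can be added.

I₀ = { [B → . F x], [B → . P y d], [F → . B B y], [F → . B x], [F → . P], [F → . x B], [F → . y b], [F' → . F], [P → .] }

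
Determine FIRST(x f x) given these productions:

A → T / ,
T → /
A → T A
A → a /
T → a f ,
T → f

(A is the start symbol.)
To compute FIRST(x f x), process the symbols left to right:
Symbol x is a terminal. Add 'x' and stop.
FIRST(x f x) = { 'x' }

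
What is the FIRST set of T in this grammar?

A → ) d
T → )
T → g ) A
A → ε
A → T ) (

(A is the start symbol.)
From T → ):
  - ')' is a terminal: add ')' and stop
From T → g ) A:
  - g is a terminal: add 'g' and stop

Collecting: FIRST(T) = { ')', 'g' }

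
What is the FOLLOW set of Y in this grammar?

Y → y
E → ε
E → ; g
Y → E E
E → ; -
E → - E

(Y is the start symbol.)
{ $ }

To compute FOLLOW(Y), find every occurrence of Y on a right-hand side N → α Y β: add FIRST(β) \ {ε}, and if β is empty or nullable also add FOLLOW(N). Iterate to a fixed point.

Y is the start symbol, so $ ∈ FOLLOW(Y).
Y does not occur on any right-hand side.

Taking the union: FOLLOW(Y) = { $ }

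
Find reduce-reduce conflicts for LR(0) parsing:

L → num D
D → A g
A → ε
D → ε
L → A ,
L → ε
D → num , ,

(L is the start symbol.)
A reduce-reduce conflict occurs when an LR(0) state has two complete items [A → α .] and [B → β .] — both call for a reduction, and with no lookahead the parser cannot choose between them.

Augment with L' → L and build the canonical LR(0) collection (I0 = CLOSURE({[L' → . L]}), then GOTO on every symbol after a dot until no new states appear). It has 11 states:
  I0: { [A → .], [L → . A ,], [L → . num D], [L → .], [L' → . L] }  — shift, 2 reduces
  I1: { [L → A . ,] }  — shift
  I2: { [L' → L .] }  — accept
  I3: { [A → .], [D → . A g], [D → . num , ,], [D → .], [L → num . D] }  — shift, 2 reduces
  I4: { [D → A . g] }  — shift
  I5: { [L → num D .] }  — reduce
  I6: { [D → num . , ,] }  — shift
  I7: { [D → num , . ,] }  — shift
  I8: { [D → num , , .] }  — reduce
  I9: { [D → A g .] }  — reduce
  I10: { [L → A , .] }  — reduce

I0 contains complete items [A → .], [L → .] — reduce-reduce conflict.
I3 contains complete items [A → .], [D → .] — reduce-reduce conflict.

Answer: Yes — I0: [A → .] vs [L → .]; I3: [A → .] vs [D → .]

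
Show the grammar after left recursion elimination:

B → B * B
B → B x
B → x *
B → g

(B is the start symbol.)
B → x * B'
B → g B'
B' → * B B'
B' → x B'
B' → ε

B is directly left-recursive. The standard transformation for
  A → A α₁ | ... | A α_m | β₁ | ... | β_n
is
  A  → β₁ A' | ... | β_n A'
  A' → α₁ A' | ... | α_m A' | ε

B → x * becomes B → x * B'
B → g becomes B → g B'
B → B * B becomes B' → * B B'
B → B x becomes B' → x B'
Add B' → ε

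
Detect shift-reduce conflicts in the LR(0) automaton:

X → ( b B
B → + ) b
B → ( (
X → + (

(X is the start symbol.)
No shift-reduce conflicts

Augment with X' → X and build the canonical LR(0) collection (I0 = CLOSURE({[X' → . X]}), then GOTO on every symbol after a dot until no new states appear). It has 12 states:
  I0: { [X → . ( b B], [X → . + (], [X' → . X] }  — shift
  I1: { [X → ( . b B] }  — shift
  I2: { [X → + . (] }  — shift
  I3: { [X' → X .] }  — accept
  I4: { [X → + ( .] }  — reduce
  I5: { [B → . ( (], [B → . + ) b], [X → ( b . B] }  — shift
  I6: { [B → ( . (] }  — shift
  I7: { [B → + . ) b] }  — shift
  I8: { [X → ( b B .] }  — reduce
  I9: { [B → + ) . b] }  — shift
  I10: { [B → + ) b .] }  — reduce
  I11: { [B → ( ( .] }  — reduce

No state contains both a complete item and a shift item.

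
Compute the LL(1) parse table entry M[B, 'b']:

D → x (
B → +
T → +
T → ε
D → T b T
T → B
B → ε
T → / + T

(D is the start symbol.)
B → ε

To find M[B, 'b'], we find productions for B where 'b' is in the predict set (PREDICT(N → α) = (FIRST(α) \ {ε}) ∪ (FOLLOW(N) if α ⇒* ε)).

Relevant sets:
  FOLLOW(B) = { $, 'b' }

B → +: PREDICT = { '+' }
B → ε: PREDICT = { $, 'b' }
  'b' is in predict set, so this production goes in M[B, 'b']

M[B, 'b'] = B → ε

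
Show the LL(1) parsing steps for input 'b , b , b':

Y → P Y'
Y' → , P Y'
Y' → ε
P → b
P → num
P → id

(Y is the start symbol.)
LL(1) parsing maintains a stack (initially the start symbol over $) and the input. At each step: if the stack top is a terminal, match it against the current input token; if it is a non-terminal N, replace it with the RHS of M[N, lookahead] (the unique production whose predict set contains the lookahead).

Stack is shown with the top on the left.

Stack     Input        Action
-----------------------------
Y $       b , b , b $  output Y → P Y'
P Y' $    b , b , b $  output P → b
b Y' $    b , b , b $  match 'b'
Y' $      , b , b $    output Y' → , P Y'
, P Y' $  , b , b $    match ','
P Y' $    b , b $      output P → b
b Y' $    b , b $      match 'b'
Y' $      , b $        output Y' → , P Y'
, P Y' $  , b $        match ','
P Y' $    b $          output P → b
b Y' $    b $          match 'b'
Y' $      $            output Y' → ε
$         $            accept

The string is accepted.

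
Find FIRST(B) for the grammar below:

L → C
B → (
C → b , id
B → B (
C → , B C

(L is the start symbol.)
{ '(' }

To compute FIRST(B), examine every production with B on the left-hand side, reading each right-hand side left to right until a non-nullable symbol is reached.

From B → (:
  - '(' is a terminal: add '(' and stop
From B → B (:
  - B is the symbol being defined: contributes nothing new
    B is not nullable, so stop

Collecting: FIRST(B) = { '(' }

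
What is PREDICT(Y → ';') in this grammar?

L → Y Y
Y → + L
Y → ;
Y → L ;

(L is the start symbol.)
PREDICT(Y → ';') = (FIRST(RHS) \ {ε}) ∪ (FOLLOW(Y) if ε ∈ FIRST(RHS), i.e. RHS ⇒* ε)
FIRST(';') = { ';' }
ε ∉ FIRST(';'), so FOLLOW(Y) is not added.
PREDICT(Y → ';') = { ';' }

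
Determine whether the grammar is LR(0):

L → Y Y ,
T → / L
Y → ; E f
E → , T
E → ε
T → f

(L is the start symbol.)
Augment with L' → L and build the canonical LR(0) collection (I0 = CLOSURE({[L' → . L]}), then GOTO on every symbol after a dot until no new states appear). It has 13 states:
  I0: { [L → . Y Y ,], [L' → . L], [Y → . ; E f] }  — shift
  I1: { [E → . , T], [E → .], [Y → ; . E f] }  — shift, reduce
  I2: { [L' → L .] }  — accept
  I3: { [L → Y . Y ,], [Y → . ; E f] }  — shift
  I4: { [L → Y Y . ,] }  — shift
  I5: { [L → Y Y , .] }  — reduce
  I6: { [E → , . T], [T → . / L], [T → . f] }  — shift
  I7: { [Y → ; E . f] }  — shift
  I8: { [Y → ; E f .] }  — reduce
  I9: { [L → . Y Y ,], [T → / . L], [Y → . ; E f] }  — shift
  I10: { [E → , T .] }  — reduce
  I11: { [T → f .] }  — reduce
  I12: { [T → / L .] }  — reduce

Conflict in state I1:
  Shift-reduce conflict between [E → .] and [E → . , T]
So the grammar is NOT LR(0).

Answer: No. Shift-reduce conflict between [E → .] and [E → . , T]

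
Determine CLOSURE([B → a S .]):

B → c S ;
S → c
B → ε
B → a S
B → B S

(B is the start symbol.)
Start with: [B → a S .]
The dot is at the end, so nothing is added.

CLOSURE = { [B → a S .] }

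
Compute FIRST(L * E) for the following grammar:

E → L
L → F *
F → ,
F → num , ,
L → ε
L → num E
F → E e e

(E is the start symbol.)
FIRST sets of the non-terminals involved (from the grammar, by fixed-point iteration):
  FIRST(L) = { ',', 'e', 'num', ε }

To compute FIRST(L * E), process the symbols left to right:
Symbol L is a non-terminal. Add FIRST(L) \ {ε} = { ',', 'e', 'num' }
L is nullable (ε ∈ FIRST(L)), continue to the next symbol.
Symbol * is a terminal. Add '*' and stop.
FIRST(L * E) = { '*', ',', 'e', 'num' }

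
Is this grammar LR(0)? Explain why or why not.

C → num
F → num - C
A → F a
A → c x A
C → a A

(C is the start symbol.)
Yes, the grammar is LR(0)

A grammar is LR(0) if no state in the canonical LR(0) collection has:
  - both a shift item (dot before a terminal) and a complete item (shift-reduce conflict), or
  - two or more complete items (reduce-reduce conflict; the accept item [C' → C .] counts as a complete item here).

Augment with C' → C and build the canonical LR(0) collection (I0 = CLOSURE({[C' → . C]}), then GOTO on every symbol after a dot until no new states appear). It has 13 states:
  I0: { [C → . a A], [C → . num], [C' → . C] }  — shift
  I1: { [C' → C .] }  — accept
  I2: { [A → . F a], [A → . c x A], [C → a . A], [F → . num - C] }  — shift
  I3: { [C → num .] }  — reduce
  I4: { [C → a A .] }  — reduce
  I5: { [A → F . a] }  — shift
  I6: { [A → c . x A] }  — shift
  I7: { [F → num . - C] }  — shift
  I8: { [C → . a A], [C → . num], [F → num - . C] }  — shift
  I9: { [F → num - C .] }  — reduce
  I10: { [A → . F a], [A → . c x A], [A → c x . A], [F → . num - C] }  — shift
  I11: { [A → c x A .] }  — reduce
  I12: { [A → F a .] }  — reduce

Every state is either a pure shift/goto state or contains exactly one complete item and nothing to shift — no conflicts. The grammar is LR(0).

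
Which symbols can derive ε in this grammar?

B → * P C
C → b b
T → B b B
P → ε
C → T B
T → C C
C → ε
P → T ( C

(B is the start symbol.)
ε-productions: P → ε, C → ε
So P, C are immediately nullable.
T → C C: every symbol on the right is nullable, so T is nullable too.
No further non-terminal can be added: every production for the remaining non-terminals contains a terminal or a non-nullable non-terminal.
Nullable = { 'C', 'P', 'T' }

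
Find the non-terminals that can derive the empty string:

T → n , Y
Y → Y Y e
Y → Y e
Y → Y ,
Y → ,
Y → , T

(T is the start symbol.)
A non-terminal is nullable if it can derive ε (the empty string): either it has an ε-production, or it has a production whose right-hand side consists entirely of nullable non-terminals.

There are no ε-productions, so no non-terminal can derive ε.
No non-terminals are nullable.

Answer: None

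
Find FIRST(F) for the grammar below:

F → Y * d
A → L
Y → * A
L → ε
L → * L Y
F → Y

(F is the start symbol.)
{ '*' }

To compute FIRST(F), examine every production with F on the left-hand side, reading each right-hand side left to right until a non-nullable symbol is reached.

FIRST sets of the other non-terminals involved (by the same procedure, iterated to a fixed point):
  FIRST(Y) = { '*' }

From F → Y * d:
  - Y is a non-terminal: add FIRST(Y) \ {ε} = { '*' }
    Y is not nullable, so stop
From F → Y:
  - Y is a non-terminal: add FIRST(Y) \ {ε} = { '*' }
    Y is not nullable, so stop

Collecting: FIRST(F) = { '*' }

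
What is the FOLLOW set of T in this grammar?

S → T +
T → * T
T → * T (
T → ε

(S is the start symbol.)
{ '(', '+' }

To compute FOLLOW(T), find every occurrence of T on a right-hand side N → α T β: add FIRST(β) \ {ε}, and if β is empty or nullable also add FOLLOW(N). Iterate to a fixed point.

In S → T +: T is followed by '+', add FIRST('+') \ {ε} = { '+' }
In T → * T: T is at the end; this adds FOLLOW(T) to itself — nothing new
In T → * T (: T is followed by '(', add FIRST('(') \ {ε} = { '(' }

Taking the union: FOLLOW(T) = { '(', '+' }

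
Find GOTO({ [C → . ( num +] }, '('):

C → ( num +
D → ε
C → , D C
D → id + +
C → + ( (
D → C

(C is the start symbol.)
{ [C → ( . num +] }

GOTO(I, '(') = CLOSURE({ [A → αX.β] : [A → α.Xβ] ∈ I, X = '(' })

Items with dot before '(', with the dot advanced:
  [C → . ( num +] → [C → ( . num +]
Closure adds nothing (no advanced item has the dot before a non-terminal).

GOTO = { [C → ( . num +] }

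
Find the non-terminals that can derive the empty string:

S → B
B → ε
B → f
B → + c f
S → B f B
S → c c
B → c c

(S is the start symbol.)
{ 'B', 'S' }

A non-terminal is nullable if it can derive ε (the empty string): either it has an ε-production, or it has a production whose right-hand side consists entirely of nullable non-terminals.

ε-productions: B → ε
So B is immediately nullable.
S → B: every symbol on the right is nullable, so S is nullable too.
Every non-terminal is now nullable.
Nullable = { 'B', 'S' }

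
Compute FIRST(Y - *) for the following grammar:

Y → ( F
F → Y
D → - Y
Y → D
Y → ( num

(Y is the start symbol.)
{ '(', '-' }

FIRST sets of the non-terminals involved (from the grammar, by fixed-point iteration):
  FIRST(Y) = { '(', '-' }

To compute FIRST(Y - *), process the symbols left to right:
Symbol Y is a non-terminal. Add FIRST(Y) \ {ε} = { '(', '-' }
Y is not nullable (ε ∉ FIRST(Y)), so stop here.
FIRST(Y - *) = { '(', '-' }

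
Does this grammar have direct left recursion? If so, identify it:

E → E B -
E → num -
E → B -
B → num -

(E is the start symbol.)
Yes, E is left-recursive

Direct left recursion occurs when N → N α for some non-terminal N (the right-hand side begins with the left-hand side itself).

E → E B -: LEFT RECURSIVE (starts with E)
E → num -: starts with num
E → B -: starts with B
B → num -: starts with num

The grammar has direct left recursion on: E.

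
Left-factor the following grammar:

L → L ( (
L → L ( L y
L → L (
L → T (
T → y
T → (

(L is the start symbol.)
L → L ( L'
L' → (
L' → L y
L' → ε
L → T (
T → y
T → (

Left-factoring transforms A → αβ₁ | αβ₂ into A → αA' and A' → β₁ | β₂
(α is the longest common prefix among the alternatives). Repeat until
no nonterminal has two alternatives with a common prefix.

Round 1: L has alternatives sharing prefix 'L ('. Introduce L': L → L ( L'
  Add: L' → (
  Add: L' → L y
  Add: L' → ε

No remaining common prefixes — done.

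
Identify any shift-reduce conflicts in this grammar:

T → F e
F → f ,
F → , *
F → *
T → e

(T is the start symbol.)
Augment with T' → T and build the canonical LR(0) collection (I0 = CLOSURE({[T' → . T]}), then GOTO on every symbol after a dot until no new states appear). It has 10 states:
  I0: { [F → . *], [F → . , *], [F → . f ,], [T → . F e], [T → . e], [T' → . T] }  — shift
  I1: { [F → * .] }  — reduce
  I2: { [F → , . *] }  — shift
  I3: { [T → F . e] }  — shift
  I4: { [T' → T .] }  — accept
  I5: { [T → e .] }  — reduce
  I6: { [F → f . ,] }  — shift
  I7: { [F → f , .] }  — reduce
  I8: { [T → F e .] }  — reduce
  I9: { [F → , * .] }  — reduce

No state contains both a complete item and a shift item.

Answer: No shift-reduce conflicts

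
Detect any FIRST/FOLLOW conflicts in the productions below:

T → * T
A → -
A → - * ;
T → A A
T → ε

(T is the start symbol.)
No FIRST/FOLLOW conflicts.

A FIRST/FOLLOW conflict occurs when a non-terminal N has a nullable alternative N → β (β ⇒* ε) and another alternative N → α with FIRST(α) ∩ FOLLOW(N) ≠ ∅: on such a lookahead the parser cannot decide between expanding α and letting N vanish via β.

Nullable non-terminals: T.
FIRST sets used below: FIRST(A) = { '-' }

T: nullable alternative(s) T → ε; FOLLOW(T) = { $ }
  T → * T: FIRST \ {ε} = { '*' } — disjoint from FOLLOW(T)
  T → A A: FIRST \ {ε} = { '-' } — disjoint from FOLLOW(T)
  T → ε: FIRST \ {ε} = { } — this is the only nullable alternative, skip

A has no nullable alternative, so no FIRST/FOLLOW check is needed there.

No FIRST/FOLLOW conflicts found.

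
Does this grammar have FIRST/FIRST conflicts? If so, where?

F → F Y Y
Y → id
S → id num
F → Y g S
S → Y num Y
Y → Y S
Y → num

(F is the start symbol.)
A FIRST/FIRST conflict occurs when two productions N → α and N → β for the same non-terminal have FIRST(α) ∩ FIRST(β) ≠ ∅ (with ε ∈ FIRST of a nullable right-hand side, so two nullable alternatives also conflict).

FIRST sets of the non-terminals at (or reachable through a nullable prefix from) the front of some alternative:
  FIRST(F) = { 'id', 'num' }
  FIRST(Y) = { 'id', 'num' }

Productions for F:
  F → F Y Y: FIRST = { 'id', 'num' }
  F → Y g S: FIRST = { 'id', 'num' }
Productions for Y:
  Y → id: FIRST = { 'id' }
  Y → Y S: FIRST = { 'id', 'num' }
  Y → num: FIRST = { 'num' }
Productions for S:
  S → id num: FIRST = { 'id' }
  S → Y num Y: FIRST = { 'id', 'num' }

Conflict for F: F → F Y Y and F → Y g S
  Overlap: { 'id', 'num' }
Conflict for Y: Y → id and Y → Y S
  Overlap: { 'id' }
Conflict for Y: Y → Y S and Y → num
  Overlap: { 'num' }
Conflict for S: S → id num and S → Y num Y
  Overlap: { 'id' }

Answer: Yes. F → F Y Y / F → Y g S on { 'id', 'num' }; Y → id / Y → Y S on { 'id' }; Y → Y S / Y → num on { 'num' }; S → id num / S → Y num Y on { 'id' }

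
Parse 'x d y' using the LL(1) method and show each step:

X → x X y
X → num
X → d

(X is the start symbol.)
Stack is shown with the top on the left.

Stack    Input    Action
------------------------
X $      x d y $  output X → x X y
x X y $  x d y $  match 'x'
X y $    d y $    output X → d
d y $    d y $    match 'd'
y $      y $      match 'y'
$        $        accept

The string is accepted.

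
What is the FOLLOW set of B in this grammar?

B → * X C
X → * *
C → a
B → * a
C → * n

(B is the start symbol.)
To compute FOLLOW(B), find every occurrence of B on a right-hand side N → α B β: add FIRST(β) \ {ε}, and if β is empty or nullable also add FOLLOW(N). Iterate to a fixed point.

B is the start symbol, so $ ∈ FOLLOW(B).
B does not occur on any right-hand side.

Taking the union: FOLLOW(B) = { $ }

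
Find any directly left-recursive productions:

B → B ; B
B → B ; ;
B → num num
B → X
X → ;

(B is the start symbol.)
Direct left recursion occurs when N → N α for some non-terminal N (the right-hand side begins with the left-hand side itself).

B → B ; B: LEFT RECURSIVE (starts with B)
B → B ; ;: LEFT RECURSIVE (starts with B)
B → num num: starts with num
B → X: starts with X
X → ;: starts with ';'

The grammar has direct left recursion on: B.

Answer: Yes, B is left-recursive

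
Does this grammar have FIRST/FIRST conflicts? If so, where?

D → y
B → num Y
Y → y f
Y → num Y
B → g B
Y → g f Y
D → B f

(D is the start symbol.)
No FIRST/FIRST conflicts.

FIRST sets of the non-terminals at (or reachable through a nullable prefix from) the front of some alternative:
  FIRST(B) = { 'g', 'num' }

Productions for D:
  D → y: FIRST = { 'y' }
  D → B f: FIRST = { 'g', 'num' }
Productions for B:
  B → num Y: FIRST = { 'num' }
  B → g B: FIRST = { 'g' }
Productions for Y:
  Y → y f: FIRST = { 'y' }
  Y → num Y: FIRST = { 'num' }
  Y → g f Y: FIRST = { 'g' }

All alternatives of each non-terminal have pairwise disjoint FIRST sets.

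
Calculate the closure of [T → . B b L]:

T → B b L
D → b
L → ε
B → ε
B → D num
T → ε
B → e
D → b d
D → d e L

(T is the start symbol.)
Start with: [T → . B b L]
  [T → . B b L] has the dot before B: add [B → .], [B → . D num], [B → . e]
  [B → . D num] has the dot before D: add [D → . b], [D → . b d], [D → . d e L]
No further items can be added.

CLOSURE = { [B → . D num], [B → . e], [B → .], [D → . b d], [D → . b], [D → . d e L], [T → . B b L] }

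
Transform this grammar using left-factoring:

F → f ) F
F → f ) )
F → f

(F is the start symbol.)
F → f F'
F' → ) F''
F'' → F
F'' → )
F' → ε

Left-factoring transforms A → αβ₁ | αβ₂ into A → αA' and A' → β₁ | β₂
(α is the longest common prefix among the alternatives). Repeat until
no nonterminal has two alternatives with a common prefix.

Round 1: F has alternatives sharing prefix 'f'. Introduce F': F → f F'
  Add: F' → ) F
  Add: F' → ) )
  Add: F' → ε

Round 2: F' has alternatives sharing prefix ')'. Introduce F'': F' → ) F''
  Add: F'' → F
  Add: F'' → )

No remaining common prefixes — done.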